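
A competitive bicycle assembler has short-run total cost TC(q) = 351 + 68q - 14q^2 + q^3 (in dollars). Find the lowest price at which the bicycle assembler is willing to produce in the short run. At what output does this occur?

$19 per unit, at q = 7

The firm shuts down when price falls below the minimum of average variable cost. AVC = VC/q = 68 - 14q + q^2.
At the minimum of AVC, MC = AVC. MC = 68 - 28q + 3q^2; setting MC = AVC gives 2q^2 - 14q = 0, so q = 7. min AVC = 19.
So the shutdown price is $19.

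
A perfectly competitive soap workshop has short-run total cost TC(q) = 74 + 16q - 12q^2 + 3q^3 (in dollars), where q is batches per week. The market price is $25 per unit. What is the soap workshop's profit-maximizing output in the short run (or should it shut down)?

Produce at q = 3

Strip out fixed cost: VC = 16q - 12q^2 + 3q^3. Then AVC = 16 - 12q + 3q^2 and MC = 16 - 24q + 9q^2.
The AVC parabola has its vertex at q = 12/6 = 2, where AVC = 16 - 12·2 + 3·2^2 = $4.
P = $25 exceeds min AVC = $4, so the firm stays open.
P = MC gives -9 - 24q + 9q^2 = 0, with roots -1/3 and 3. Take the larger (rising MC): q* = 3.
Check: AVC at q = 3 is $7 ≤ P, so revenue covers variable cost.
Profit = P·q − TC = 25·3 − 95 = -$20, a loss, but smaller than the $74 fixed cost the firm would lose by shutting down.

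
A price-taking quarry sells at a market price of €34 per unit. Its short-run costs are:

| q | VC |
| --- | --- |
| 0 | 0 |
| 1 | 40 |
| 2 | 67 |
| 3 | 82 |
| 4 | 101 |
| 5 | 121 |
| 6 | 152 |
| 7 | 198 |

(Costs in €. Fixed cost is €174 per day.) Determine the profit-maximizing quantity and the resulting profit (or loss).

Profit at each row (π = 34q − TC): q=0: -174; q=1: -180; q=2: -173; q=3: -154; q=4: -139; q=5: -125; q=6: -122; q=7: -134.
Profit is maximized at q = 6. AVC there is 152/6 = €25.33 ≤ P, so producing beats shutting down (which would give -€174).

q = 6; profit = -€122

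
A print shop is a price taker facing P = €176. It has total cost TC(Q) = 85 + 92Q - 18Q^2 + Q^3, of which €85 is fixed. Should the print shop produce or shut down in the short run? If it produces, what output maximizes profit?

Produce at Q = 14

From TC, MC = TC'(Q) = 92 - 36Q + 3Q^2 and AVC = VC/Q = 92 - 18Q + Q^2.
AVC hits its minimum where MC = AVC, at Q = 9, giving min AVC = 92 - 18·9 + 9^2 = €11.
Because €176 ≥ €11, revenue can cover variable cost; the firm operates.
Set P = MC: 176 = 92 - 36Q + 3Q^2 → -84 - 36Q + 3Q^2 = 0. The roots are Q = -2 and Q = 14; the profit-maximizing output is on the rising part of MC, so Q* = 14.
Check: AVC at Q = 14 is €36 ≤ P, so revenue covers variable cost.
Profit = P·Q − TC = 176·14 − 589 = €1875.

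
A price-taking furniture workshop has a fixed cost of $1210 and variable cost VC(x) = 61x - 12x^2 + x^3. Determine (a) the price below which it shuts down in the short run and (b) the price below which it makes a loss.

Shutdown price = min AVC. AVC = 61 - 12x + x^2, with vertex at x = 6 and minimum $25.
ATC = 1210/x + 61 - 12x + x^2. Setting dATC/dx = −1210/x^2 − 12 + 2x = 0 gives x = 11 (since 2·11^3 − 12·11^2 = 1210).
min ATC = 1210/11 + 61 − 12·11 + 11^2 = $160. That is the break-even price.
For $25 ≤ P < $160 the firm produces at a loss; below $25 it shuts down.

Shutdown price = $25; break-even price = $160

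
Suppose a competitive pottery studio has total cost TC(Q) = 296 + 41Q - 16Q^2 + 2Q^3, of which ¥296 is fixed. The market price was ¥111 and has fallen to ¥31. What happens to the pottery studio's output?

Output falls from 7 to 5

AVC = 41 - 16Q + 2Q^2, minimized at Q = 4 where min AVC = ¥9. MC = 41 - 32Q + 6Q^2.
With P = ¥111 above the shutdown price, P = MC gives Q = 7.
At P = ¥31 ≥ min AVC, set P = MC: Q = 5. The firm stays open but cuts output.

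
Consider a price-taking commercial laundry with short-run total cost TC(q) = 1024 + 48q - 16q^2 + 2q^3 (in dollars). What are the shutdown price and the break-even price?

Shutdown price = $16; break-even price = $176

Shutdown price = min AVC. AVC = 48 - 16q + 2q^2, with vertex at q = 4 and minimum $16.
ATC = 1024/q + 48 - 16q + 2q^2. Setting dATC/dq = −1024/q^2 − 16 + 4q = 0 gives q = 8 (since 4·8^3 − 16·8^2 = 1024).
min ATC = 1024/8 + 48 − 16·8 + 2·8^2 = $176. That is the break-even price.
For $16 ≤ P < $176 the firm produces at a loss; below $16 it shuts down.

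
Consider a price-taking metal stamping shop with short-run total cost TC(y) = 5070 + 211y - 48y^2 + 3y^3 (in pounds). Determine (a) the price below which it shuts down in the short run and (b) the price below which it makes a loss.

Shutdown price = min AVC. AVC = 211 - 48y + 3y^2, with vertex at y = 8 and minimum £19.
ATC = 5070/y + 211 - 48y + 3y^2. Setting dATC/dy = −5070/y^2 − 48 + 6y = 0 gives y = 13 (since 6·13^3 − 48·13^2 = 5070).
min ATC = 5070/13 + 211 − 48·13 + 3·13^2 = £484. That is the break-even price.
For £19 ≤ P < £484 the firm produces at a loss; below £19 it shuts down.

Shutdown price = £19; break-even price = £484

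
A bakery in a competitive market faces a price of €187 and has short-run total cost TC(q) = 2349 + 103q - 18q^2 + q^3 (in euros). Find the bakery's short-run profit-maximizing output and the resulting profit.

Profit = -€389 at q = 14

AVC = 103 - 18q + q^2; min AVC = €22 at q = 9. Since P = €187 ≥ min AVC, the firm produces.
MC = 103 - 36q + 3q^2. Setting P = MC and taking the root on the rising branch gives q* = 14.
TR = 187·14 = 2618. TC = 2349 + 658 = 3007. Profit = 2618 − 3007 = -€389.
By producing, the firm covers all variable cost plus €1960 of fixed cost; shutting down would lose the full €2349.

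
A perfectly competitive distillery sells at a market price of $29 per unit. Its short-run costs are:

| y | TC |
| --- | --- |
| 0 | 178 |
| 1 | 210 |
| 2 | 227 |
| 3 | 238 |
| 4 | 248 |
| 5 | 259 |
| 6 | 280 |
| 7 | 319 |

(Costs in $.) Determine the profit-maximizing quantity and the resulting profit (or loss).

y = 6; profit = -$106

Tabulate TR − TC: y=0: -178; y=1: -181; y=2: -169; y=3: -151; y=4: -132; y=5: -114; y=6: -106; y=7: -116.
Profit is maximized at y = 6. AVC there is 102/6 = $17 ≤ P, so producing beats shutting down (which would give -$178).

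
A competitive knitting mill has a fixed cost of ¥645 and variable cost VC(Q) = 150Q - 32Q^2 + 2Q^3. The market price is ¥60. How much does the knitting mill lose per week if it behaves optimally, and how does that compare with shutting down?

Profit = -¥321 at Q = 9

AVC = 150 - 32Q + 2Q^2 has its minimum ¥22 at Q = 8; price ¥60 clears that bar, so the firm operates.
With MC = 150 - 64Q + 6Q^2, P = MC on the upward-sloping part at Q* = 9.
TR = 60·9 = 540. TC = 645 + 216 = 861. Profit = 540 − 861 = -¥321.
That loss of ¥321 beats the ¥645 the firm would lose by shutting down; producing recovers ¥324 of fixed cost.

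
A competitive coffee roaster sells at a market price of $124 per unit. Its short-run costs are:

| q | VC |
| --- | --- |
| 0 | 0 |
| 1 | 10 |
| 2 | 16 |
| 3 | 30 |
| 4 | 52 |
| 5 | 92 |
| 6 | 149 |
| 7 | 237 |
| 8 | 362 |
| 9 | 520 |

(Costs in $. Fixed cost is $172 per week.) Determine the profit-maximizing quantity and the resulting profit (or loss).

q = 7; profit = $459

Compute π = P·q − TC at each output: q=0: -172; q=1: -58; q=2: 60; q=3: 170; q=4: 272; q=5: 356; q=6: 423; q=7: 459; q=8: 458; q=9: 424.
Profit is maximized at q = 7. AVC there is 237/7 = $33.86 ≤ P, so producing beats shutting down (which would give -$172).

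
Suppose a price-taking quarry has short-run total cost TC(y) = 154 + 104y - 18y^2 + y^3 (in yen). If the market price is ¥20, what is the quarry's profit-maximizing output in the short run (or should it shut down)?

Shut down

From TC, MC = TC'(y) = 104 - 36y + 3y^2 and AVC = VC/y = 104 - 18y + y^2.
AVC hits its minimum where MC = AVC, at y = 9, giving min AVC = 104 - 18·9 + 9^2 = ¥23.
P = ¥20 lies below min AVC = ¥23; no output level covers variable cost.
Best response: produce nothing and absorb the ¥154 fixed cost.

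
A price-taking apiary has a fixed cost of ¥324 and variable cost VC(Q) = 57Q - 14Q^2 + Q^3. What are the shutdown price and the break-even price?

AVC = 57 - 14Q + Q^2; minimized at Q = 7, giving min AVC = ¥8. That is the shutdown price.
ATC = 324/Q + 57 - 14Q + Q^2. Setting dATC/dQ = −324/Q^2 − 14 + 2Q = 0 gives Q = 9 (since 2·9^3 − 14·9^2 = 324).
min ATC = 324/9 + 57 − 14·9 + 9^2 = ¥48. That is the break-even price.
Between these two prices the firm operates at a loss; above ¥48 it earns a profit.

Shutdown price = ¥8; break-even price = ¥48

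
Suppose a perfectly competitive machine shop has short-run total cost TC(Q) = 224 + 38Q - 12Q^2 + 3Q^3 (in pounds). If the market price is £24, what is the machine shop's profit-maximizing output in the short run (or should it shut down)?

Shut down

From TC, MC = TC'(Q) = 38 - 24Q + 9Q^2 and AVC = VC/Q = 38 - 12Q + 3Q^2.
The AVC parabola has its vertex at Q = 12/6 = 2, where AVC = 38 - 12·2 + 3·2^2 = £26.
P = £24 lies below min AVC = £26; no output level covers variable cost.
Shutting down limits the loss to fixed cost, £224.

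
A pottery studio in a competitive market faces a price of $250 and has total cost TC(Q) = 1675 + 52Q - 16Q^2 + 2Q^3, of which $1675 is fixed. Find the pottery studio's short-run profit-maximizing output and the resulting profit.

AVC = 52 - 16Q + 2Q^2 has its minimum $20 at Q = 4; price $250 clears that bar, so the firm operates.
With MC = 52 - 32Q + 6Q^2, P = MC on the upward-sloping part at Q* = 9.
TR = 250·9 = 2250. TC = 1675 + 630 = 2305. Profit = 2250 − 2305 = -$55.
By producing, the firm covers all variable cost plus $1620 of fixed cost; shutting down would lose the full $1675.

Profit = -$55 at Q = 9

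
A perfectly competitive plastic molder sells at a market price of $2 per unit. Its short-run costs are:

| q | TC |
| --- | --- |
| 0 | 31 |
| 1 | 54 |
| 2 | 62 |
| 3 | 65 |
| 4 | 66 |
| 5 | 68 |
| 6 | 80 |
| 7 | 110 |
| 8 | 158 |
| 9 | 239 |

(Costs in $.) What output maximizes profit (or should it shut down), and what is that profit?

Profit at each row (π = 2q − TC): q=0: -31; q=1: -52; q=2: -58; q=3: -59; q=4: -58; q=5: -58; q=6: -68; q=7: -96; q=8: -142; q=9: -221.
Profit is highest at q = 0. Equivalently, the lowest AVC in the table is 37/5 ≈ $7.40 at q = 5, and P = $2 falls below it — price never covers variable cost, so the firm shuts down and loses only its fixed cost.

q = 0 (shut down); profit = -$31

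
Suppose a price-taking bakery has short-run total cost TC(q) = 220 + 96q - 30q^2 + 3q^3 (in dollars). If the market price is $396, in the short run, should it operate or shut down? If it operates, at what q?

Produce at q = 10

Strip out fixed cost: VC = 96q - 30q^2 + 3q^3. Then AVC = 96 - 30q + 3q^2 and MC = 96 - 60q + 9q^2.
The AVC parabola has its vertex at q = 30/6 = 5, where AVC = 96 - 30·5 + 3·5^2 = $21.
Since P = $396 ≥ min AVC = $21, price covers variable cost and the firm should produce.
Set P = MC: 396 = 96 - 60q + 9q^2 → -300 - 60q + 9q^2 = 0. The roots are q = -10/3 and q = 10; the profit-maximizing output is on the rising part of MC, so q* = 10.
Check: AVC at q = 10 is $96 ≤ P, so revenue covers variable cost.
Profit = P·q − TC = 396·10 − 1180 = $2780.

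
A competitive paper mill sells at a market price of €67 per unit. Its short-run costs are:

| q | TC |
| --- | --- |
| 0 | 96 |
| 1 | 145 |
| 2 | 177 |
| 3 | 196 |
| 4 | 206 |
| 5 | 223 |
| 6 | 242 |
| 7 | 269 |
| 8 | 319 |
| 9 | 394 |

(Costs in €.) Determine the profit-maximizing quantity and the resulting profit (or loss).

q = 8; profit = €217

Profit at each row (π = 67q − TC): q=0: -96; q=1: -78; q=2: -43; q=3: 5; q=4: 62; q=5: 112; q=6: 160; q=7: 200; q=8: 217; q=9: 209.
Profit is maximized at q = 8. AVC there is 223/8 = €27.88 ≤ P, so producing beats shutting down (which would give -€96).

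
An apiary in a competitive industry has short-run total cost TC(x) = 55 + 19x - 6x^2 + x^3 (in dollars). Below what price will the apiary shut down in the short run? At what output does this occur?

$10 per unit, at x = 3

Short-run supply begins at min AVC. From VC = 19x - 6x^2 + x^3, AVC = 19 - 6x + x^2.
dAVC/dx = -6 + 2x = 0 gives x = 3. min AVC = 19 - 6·3 + 3^2 = 10.
For P < $10 the firm produces nothing.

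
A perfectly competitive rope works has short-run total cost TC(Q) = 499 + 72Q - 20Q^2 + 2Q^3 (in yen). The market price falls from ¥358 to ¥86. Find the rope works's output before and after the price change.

AVC = 72 - 20Q + 2Q^2, minimized at Q = 5 where min AVC = ¥22. MC = 72 - 40Q + 6Q^2.
At P = ¥358 ≥ min AVC, set P = MC on the rising branch: Q = 11.
At P = ¥86 ≥ min AVC, set P = MC: Q = 7. The firm stays open but cuts output.

Output falls from 11 to 7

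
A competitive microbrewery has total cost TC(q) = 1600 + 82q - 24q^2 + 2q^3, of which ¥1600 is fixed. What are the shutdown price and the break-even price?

Shutdown price = ¥10; break-even price = ¥202

Shutdown price = min AVC. AVC = 82 - 24q + 2q^2, with vertex at q = 6 and minimum ¥10.
ATC = 1600/q + 82 - 24q + 2q^2. Setting dATC/dq = −1600/q^2 − 24 + 4q = 0 gives q = 10 (since 4·10^3 − 24·10^2 = 1600).
min ATC = 1600/10 + 82 − 24·10 + 2·10^2 = ¥202. That is the break-even price.
For ¥10 ≤ P < ¥202 the firm produces at a loss; below ¥10 it shuts down.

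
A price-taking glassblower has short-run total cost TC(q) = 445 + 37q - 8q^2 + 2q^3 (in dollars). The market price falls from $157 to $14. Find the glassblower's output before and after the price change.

MC = 37 - 16q + 6q^2; the shutdown threshold is min AVC = $29 (at q = 2).
With P = $157 above the shutdown price, P = MC gives q = 6.
At P = $14 < min AVC = $29, price no longer covers variable cost at any output, so the firm shuts down: q = 0.

Output falls from 6 to 0 (the firm shuts down)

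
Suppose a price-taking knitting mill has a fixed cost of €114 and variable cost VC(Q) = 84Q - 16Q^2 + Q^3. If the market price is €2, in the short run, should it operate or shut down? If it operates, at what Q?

Shut down

From TC, MC = TC'(Q) = 84 - 32Q + 3Q^2 and AVC = VC/Q = 84 - 16Q + Q^2.
The AVC parabola has its vertex at Q = 16/2 = 8, where AVC = 84 - 16·8 + 8^2 = €20.
P = €2 lies below min AVC = €20; no output level covers variable cost.
Shutting down limits the loss to fixed cost, €114.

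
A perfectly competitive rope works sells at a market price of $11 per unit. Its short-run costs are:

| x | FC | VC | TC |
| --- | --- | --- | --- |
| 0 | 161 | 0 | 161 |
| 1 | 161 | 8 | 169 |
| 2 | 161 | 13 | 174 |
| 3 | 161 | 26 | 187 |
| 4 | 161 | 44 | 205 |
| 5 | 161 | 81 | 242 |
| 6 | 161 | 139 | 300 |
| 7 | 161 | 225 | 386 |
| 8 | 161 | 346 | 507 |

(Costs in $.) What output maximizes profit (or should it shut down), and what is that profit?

x = 2; profit = -$152

Tabulate TR − TC: x=0: -161; x=1: -158; x=2: -152; x=3: -154; x=4: -161; x=5: -187; x=6: -234; x=7: -309; x=8: -419.
Profit is maximized at x = 2. AVC there is 13/2 = $6.50 ≤ P, so producing beats shutting down (which would give -$161).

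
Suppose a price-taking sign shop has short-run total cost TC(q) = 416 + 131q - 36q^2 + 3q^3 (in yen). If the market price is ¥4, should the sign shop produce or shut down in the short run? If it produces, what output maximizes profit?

Variable cost is VC = 131q - 36q^2 + 3q^3, so AVC = VC/q = 131 - 36q + 3q^2 and MC = dTC/dq = 131 - 72q + 9q^2.
AVC is minimized where dAVC/dq = -36 + 6q = 0, at q = 6; min AVC = 131 - 36·6 + 3·6^2 = ¥23.
With P < min AVC (¥4 < ¥23), every unit sold adds to the loss.
Shutting down limits the loss to fixed cost, ¥416.

Shut down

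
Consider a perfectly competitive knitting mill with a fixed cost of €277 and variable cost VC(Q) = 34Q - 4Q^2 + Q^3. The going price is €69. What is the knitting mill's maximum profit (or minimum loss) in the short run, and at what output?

Profit = -€127 at Q = 5

AVC = 34 - 4Q + Q^2; min AVC = €30 at Q = 2. Since P = €69 ≥ min AVC, the firm produces.
With MC = 34 - 8Q + 3Q^2, P = MC on the upward-sloping part at Q* = 5.
TR = 69·5 = 345. TC = 277 + 195 = 472. Profit = 345 − 472 = -€127.
Shutting down would mean losing the fixed cost of €277, so operating at a loss of €127 is better by €150.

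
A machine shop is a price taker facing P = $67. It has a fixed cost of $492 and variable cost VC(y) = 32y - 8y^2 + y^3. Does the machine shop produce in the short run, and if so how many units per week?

Produce at y = 7

From TC, MC = TC'(y) = 32 - 16y + 3y^2 and AVC = VC/y = 32 - 8y + y^2.
AVC hits its minimum where MC = AVC, at y = 4, giving min AVC = 32 - 8·4 + 4^2 = $16.
P = $67 exceeds min AVC = $16, so the firm stays open.
Solving P = MC: -35 - 16y + 3y^2 = 0 ⇒ y = -5/3 or 7. On the upward-sloping branch, y* = 7.
Check: AVC at y = 7 is $25 ≤ P, so revenue covers variable cost.
Profit = P·y − TC = 67·7 − 667 = -$198, a loss, but smaller than the $492 fixed cost the firm would lose by shutting down.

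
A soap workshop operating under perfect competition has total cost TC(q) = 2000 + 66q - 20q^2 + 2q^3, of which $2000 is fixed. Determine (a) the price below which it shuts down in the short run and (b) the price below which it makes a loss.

Shutdown price = $16; break-even price = $266

AVC = 66 - 20q + 2q^2; minimized at q = 5, giving min AVC = $16. That is the shutdown price.
ATC = 2000/q + 66 - 20q + 2q^2. Setting dATC/dq = −2000/q^2 − 20 + 4q = 0 gives q = 10 (since 4·10^3 − 20·10^2 = 2000).
min ATC = 2000/10 + 66 − 20·10 + 2·10^2 = $266. That is the break-even price.
Between these two prices the firm operates at a loss; above $266 it earns a profit.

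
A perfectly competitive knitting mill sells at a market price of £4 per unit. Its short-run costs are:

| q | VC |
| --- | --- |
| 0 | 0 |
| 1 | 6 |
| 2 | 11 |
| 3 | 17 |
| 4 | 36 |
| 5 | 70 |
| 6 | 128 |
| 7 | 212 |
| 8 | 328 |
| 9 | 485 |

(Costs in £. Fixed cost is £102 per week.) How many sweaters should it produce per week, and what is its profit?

q = 0 (shut down); profit = -£102

Tabulate TR − TC: q=0: -102; q=1: -104; q=2: -105; q=3: -107; q=4: -122; q=5: -152; q=6: -206; q=7: -286; q=8: -398; q=9: -551.
Profit is highest at q = 0. Equivalently, the lowest AVC in the table is 11/2 ≈ £5.50 at q = 2, and P = £4 falls below it — price never covers variable cost, so the firm shuts down and loses only its fixed cost.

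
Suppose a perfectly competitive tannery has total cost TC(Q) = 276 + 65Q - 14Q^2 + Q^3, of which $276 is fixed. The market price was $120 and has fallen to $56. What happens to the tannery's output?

MC = 65 - 28Q + 3Q^2; the shutdown threshold is min AVC = $16 (at Q = 7).
With P = $120 above the shutdown price, P = MC gives Q = 11.
At P = $56 ≥ min AVC, set P = MC: Q = 9. The firm stays open but cuts output.

Output falls from 11 to 9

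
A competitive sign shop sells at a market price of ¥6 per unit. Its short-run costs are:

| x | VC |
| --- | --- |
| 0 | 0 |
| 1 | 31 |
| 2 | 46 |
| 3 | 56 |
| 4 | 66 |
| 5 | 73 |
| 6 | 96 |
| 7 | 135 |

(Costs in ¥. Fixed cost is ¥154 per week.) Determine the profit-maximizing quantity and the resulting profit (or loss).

Compute π = P·x − TC at each output: x=0: -154; x=1: -179; x=2: -188; x=3: -192; x=4: -196; x=5: -197; x=6: -214; x=7: -247.
Profit is highest at x = 0. Equivalently, the lowest AVC in the table is 73/5 ≈ ¥14.60 at x = 5, and P = ¥6 falls below it — price never covers variable cost, so the firm shuts down and loses only its fixed cost.

x = 0 (shut down); profit = -¥154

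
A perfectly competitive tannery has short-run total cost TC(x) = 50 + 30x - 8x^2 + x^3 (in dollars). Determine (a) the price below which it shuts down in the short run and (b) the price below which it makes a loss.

AVC = 30 - 8x + x^2; minimized at x = 4, giving min AVC = $14. That is the shutdown price.
ATC = 50/x + 30 - 8x + x^2. Setting dATC/dx = −50/x^2 − 8 + 2x = 0 gives x = 5 (since 2·5^3 − 8·5^2 = 50).
min ATC = 50/5 + 30 − 8·5 + 5^2 = $25. That is the break-even price.
For $14 ≤ P < $25 the firm produces at a loss; below $14 it shuts down.

Shutdown price = $14; break-even price = $25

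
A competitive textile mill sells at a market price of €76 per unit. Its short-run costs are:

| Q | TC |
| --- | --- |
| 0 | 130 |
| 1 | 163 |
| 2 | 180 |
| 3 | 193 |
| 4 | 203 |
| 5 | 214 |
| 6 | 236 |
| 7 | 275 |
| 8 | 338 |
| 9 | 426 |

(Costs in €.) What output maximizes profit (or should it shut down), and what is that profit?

Compute π = P·Q − TC at each output: Q=0: -130; Q=1: -87; Q=2: -28; Q=3: 35; Q=4: 101; Q=5: 166; Q=6: 220; Q=7: 257; Q=8: 270; Q=9: 258.
Profit is maximized at Q = 8. AVC there is 208/8 = €26 ≤ P, so producing beats shutting down (which would give -€130).

Q = 8; profit = €270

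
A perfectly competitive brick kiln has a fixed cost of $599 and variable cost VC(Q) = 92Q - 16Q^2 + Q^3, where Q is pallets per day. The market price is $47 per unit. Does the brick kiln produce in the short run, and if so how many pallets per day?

Produce at Q = 9

Strip out fixed cost: VC = 92Q - 16Q^2 + Q^3. Then AVC = 92 - 16Q + Q^2 and MC = 92 - 32Q + 3Q^2.
AVC hits its minimum where MC = AVC, at Q = 8, giving min AVC = 92 - 16·8 + 8^2 = $28.
Since P = $47 ≥ min AVC = $28, price covers variable cost and the firm should produce.
Solving P = MC: 45 - 32Q + 3Q^2 = 0 ⇒ Q = 5/3 or 9. On the upward-sloping branch, Q* = 9.
Check: AVC at Q = 9 is $29 ≤ P, so revenue covers variable cost.
Profit = P·Q − TC = 47·9 − 860 = -$437, a loss, but smaller than the $599 fixed cost the firm would lose by shutting down.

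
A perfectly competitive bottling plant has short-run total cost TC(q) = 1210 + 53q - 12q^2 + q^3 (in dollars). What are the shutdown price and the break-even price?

Shutdown price = $17; break-even price = $152

Shutdown price = min AVC. AVC = 53 - 12q + q^2, with vertex at q = 6 and minimum $17.
ATC = 1210/q + 53 - 12q + q^2. Setting dATC/dq = −1210/q^2 − 12 + 2q = 0 gives q = 11 (since 2·11^3 − 12·11^2 = 1210).
min ATC = 1210/11 + 53 − 12·11 + 11^2 = $152. That is the break-even price.
Between these two prices the firm operates at a loss; above $152 it earns a profit.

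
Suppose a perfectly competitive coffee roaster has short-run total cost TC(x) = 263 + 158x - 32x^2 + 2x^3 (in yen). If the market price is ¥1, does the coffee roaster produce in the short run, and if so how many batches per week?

Shut down

From TC, MC = TC'(x) = 158 - 64x + 6x^2 and AVC = VC/x = 158 - 32x + 2x^2.
AVC is minimized where dAVC/dx = -32 + 4x = 0, at x = 8; min AVC = 158 - 32·8 + 2·8^2 = ¥30.
Since P = ¥1 < min AVC = ¥30, price fails to cover variable cost at any output.
Shutting down limits the loss to fixed cost, ¥263.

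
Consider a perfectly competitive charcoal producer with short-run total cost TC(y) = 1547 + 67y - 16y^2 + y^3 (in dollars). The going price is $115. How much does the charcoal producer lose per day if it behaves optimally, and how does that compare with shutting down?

Profit = -$395 at y = 12

AVC = 67 - 16y + y^2; min AVC = $3 at y = 8. Since P = $115 ≥ min AVC, the firm produces.
MC = 67 - 32y + 3y^2. Setting P = MC and taking the root on the rising branch gives y* = 12.
TR = 115·12 = 1380. TC = 1547 + 228 = 1775. Profit = 1380 − 1775 = -$395.
Shutting down would mean losing the fixed cost of $1547, so operating at a loss of $395 is better by $1152.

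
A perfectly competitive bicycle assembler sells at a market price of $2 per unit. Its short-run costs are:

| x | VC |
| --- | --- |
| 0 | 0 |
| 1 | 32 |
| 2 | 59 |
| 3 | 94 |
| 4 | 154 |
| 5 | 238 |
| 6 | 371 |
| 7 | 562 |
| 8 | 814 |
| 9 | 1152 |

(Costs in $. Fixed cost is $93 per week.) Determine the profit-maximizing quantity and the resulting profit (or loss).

x = 0 (shut down); profit = -$93

Compute π = P·x − TC at each output: x=0: -93; x=1: -123; x=2: -148; x=3: -181; x=4: -239; x=5: -321; x=6: -452; x=7: -641; x=8: -891; x=9: -1227.
Profit is highest at x = 0. Equivalently, the lowest AVC in the table is 59/2 ≈ $29.50 at x = 2, and P = $2 falls below it — price never covers variable cost, so the firm shuts down and loses only its fixed cost.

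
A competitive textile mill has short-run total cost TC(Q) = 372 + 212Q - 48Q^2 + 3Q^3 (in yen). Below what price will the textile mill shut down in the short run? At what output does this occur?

¥20 per unit, at Q = 8

Short-run supply begins at min AVC. From VC = 212Q - 48Q^2 + 3Q^3, AVC = 212 - 48Q + 3Q^2.
dAVC/dQ = -48 + 6Q = 0 gives Q = 8. min AVC = 212 - 48·8 + 3·8^2 = 20.
For P < ¥20 the firm produces nothing.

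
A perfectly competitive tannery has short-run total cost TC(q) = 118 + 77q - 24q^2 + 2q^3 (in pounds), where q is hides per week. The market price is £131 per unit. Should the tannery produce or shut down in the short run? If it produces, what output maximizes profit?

Strip out fixed cost: VC = 77q - 24q^2 + 2q^3. Then AVC = 77 - 24q + 2q^2 and MC = 77 - 48q + 6q^2.
The AVC parabola has its vertex at q = 24/4 = 6, where AVC = 77 - 24·6 + 2·6^2 = £5.
Because £131 ≥ £5, revenue can cover variable cost; the firm operates.
P = MC gives -54 - 48q + 6q^2 = 0, with roots -1 and 9. Take the larger (rising MC): q* = 9.
Check: AVC at q = 9 is £23 ≤ P, so revenue covers variable cost.
Profit = P·q − TC = 131·9 − 325 = £854.

Produce at q = 9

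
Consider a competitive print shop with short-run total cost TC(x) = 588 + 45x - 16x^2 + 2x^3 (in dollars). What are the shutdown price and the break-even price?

Shutdown price = $13; break-even price = $115

AVC = 45 - 16x + 2x^2; minimized at x = 4, giving min AVC = $13. That is the shutdown price.
ATC = 588/x + 45 - 16x + 2x^2. Setting dATC/dx = −588/x^2 − 16 + 4x = 0 gives x = 7 (since 4·7^3 − 16·7^2 = 588).
min ATC = 588/7 + 45 − 16·7 + 2·7^2 = $115. That is the break-even price.
Between these two prices the firm operates at a loss; above $115 it earns a profit.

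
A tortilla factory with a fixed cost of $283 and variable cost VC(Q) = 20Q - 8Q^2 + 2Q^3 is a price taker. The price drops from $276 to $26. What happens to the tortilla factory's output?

MC = 20 - 16Q + 6Q^2; the shutdown threshold is min AVC = $12 (at Q = 2).
With P = $276 above the shutdown price, P = MC gives Q = 8.
At P = $26 ≥ min AVC, set P = MC: Q = 3. The firm stays open but cuts output.

Output falls from 8 to 3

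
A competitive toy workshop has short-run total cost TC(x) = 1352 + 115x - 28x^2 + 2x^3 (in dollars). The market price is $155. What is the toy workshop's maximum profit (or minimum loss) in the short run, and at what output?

AVC = 115 - 28x + 2x^2 has its minimum $17 at x = 7; price $155 clears that bar, so the firm operates.
With MC = 115 - 56x + 6x^2, P = MC on the upward-sloping part at x* = 10.
TR = 155·10 = 1550. TC = 1352 + 350 = 1702. Profit = 1550 − 1702 = -$152.
That loss of $152 beats the $1352 the firm would lose by shutting down; producing recovers $1200 of fixed cost.

Profit = -$152 at x = 10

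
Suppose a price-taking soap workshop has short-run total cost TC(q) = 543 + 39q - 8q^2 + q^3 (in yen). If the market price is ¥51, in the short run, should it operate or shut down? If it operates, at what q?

Produce at q = 6

Variable cost is VC = 39q - 8q^2 + q^3, so AVC = VC/q = 39 - 8q + q^2 and MC = dTC/dq = 39 - 16q + 3q^2.
The AVC parabola has its vertex at q = 8/2 = 4, where AVC = 39 - 8·4 + 4^2 = ¥23.
Because ¥51 ≥ ¥23, revenue can cover variable cost; the firm operates.
Solving P = MC: -12 - 16q + 3q^2 = 0 ⇒ q = -2/3 or 6. On the upward-sloping branch, q* = 6.
Check: AVC at q = 6 is ¥27 ≤ P, so revenue covers variable cost.
Profit = P·q − TC = 51·6 − 705 = -¥399, a loss, but smaller than the ¥543 fixed cost the firm would lose by shutting down.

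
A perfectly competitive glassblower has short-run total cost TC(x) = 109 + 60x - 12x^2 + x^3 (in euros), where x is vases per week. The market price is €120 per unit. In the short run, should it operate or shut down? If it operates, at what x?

Variable cost is VC = 60x - 12x^2 + x^3, so AVC = VC/x = 60 - 12x + x^2 and MC = dTC/dx = 60 - 24x + 3x^2.
AVC is minimized where dAVC/dx = -12 + 2x = 0, at x = 6; min AVC = 60 - 12·6 + 6^2 = €24.
P = €120 exceeds min AVC = €24, so the firm stays open.
Set P = MC: 120 = 60 - 24x + 3x^2 → -60 - 24x + 3x^2 = 0. The roots are x = -2 and x = 10; the profit-maximizing output is on the rising part of MC, so x* = 10.
Check: AVC at x = 10 is €40 ≤ P, so revenue covers variable cost.
Profit = P·x − TC = 120·10 − 509 = €691.

Produce at x = 10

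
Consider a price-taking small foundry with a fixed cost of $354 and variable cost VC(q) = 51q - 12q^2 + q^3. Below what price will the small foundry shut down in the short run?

Short-run supply begins at min AVC. From VC = 51q - 12q^2 + q^3, AVC = 51 - 12q + q^2.
dAVC/dq = -12 + 2q = 0 gives q = 6. min AVC = 51 - 12·6 + 6^2 = 15.
The firm shuts down for any P below $15.

$15 per unit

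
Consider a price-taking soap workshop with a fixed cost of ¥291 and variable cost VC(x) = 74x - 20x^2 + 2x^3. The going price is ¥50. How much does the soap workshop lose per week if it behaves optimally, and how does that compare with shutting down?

Profit = -¥147 at x = 6

AVC = 74 - 20x + 2x^2 has its minimum ¥24 at x = 5; price ¥50 clears that bar, so the firm operates.
MC = 74 - 40x + 6x^2. Setting P = MC and taking the root on the rising branch gives x* = 6.
TR = 50·6 = 300. TC = 291 + 156 = 447. Profit = 300 − 447 = -¥147.
Shutting down would mean losing the fixed cost of ¥291, so operating at a loss of ¥147 is better by ¥144.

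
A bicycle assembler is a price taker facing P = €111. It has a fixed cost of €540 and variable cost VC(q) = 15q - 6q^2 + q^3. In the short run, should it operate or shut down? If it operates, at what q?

Produce at q = 8

From TC, MC = TC'(q) = 15 - 12q + 3q^2 and AVC = VC/q = 15 - 6q + q^2.
AVC hits its minimum where MC = AVC, at q = 3, giving min AVC = 15 - 6·3 + 3^2 = €6.
Since P = €111 ≥ min AVC = €6, price covers variable cost and the firm should produce.
Solving P = MC: -96 - 12q + 3q^2 = 0 ⇒ q = -4 or 8. On the upward-sloping branch, q* = 8.
Check: AVC at q = 8 is €31 ≤ P, so revenue covers variable cost.
Profit = P·q − TC = 111·8 − 788 = €100.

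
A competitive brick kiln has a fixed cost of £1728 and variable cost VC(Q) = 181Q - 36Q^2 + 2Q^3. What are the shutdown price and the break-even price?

Shutdown price = £19; break-even price = £181

AVC = 181 - 36Q + 2Q^2; minimized at Q = 9, giving min AVC = £19. That is the shutdown price.
ATC = 1728/Q + 181 - 36Q + 2Q^2. Setting dATC/dQ = −1728/Q^2 − 36 + 4Q = 0 gives Q = 12 (since 4·12^3 − 36·12^2 = 1728).
min ATC = 1728/12 + 181 − 36·12 + 2·12^2 = £181. That is the break-even price.
For £19 ≤ P < £181 the firm produces at a loss; below £19 it shuts down.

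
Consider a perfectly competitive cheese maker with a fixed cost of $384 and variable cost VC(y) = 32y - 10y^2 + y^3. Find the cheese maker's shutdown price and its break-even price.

Shutdown price = $7; break-even price = $64

Shutdown price = min AVC. AVC = 32 - 10y + y^2, with vertex at y = 5 and minimum $7.
ATC = 384/y + 32 - 10y + y^2. Setting dATC/dy = −384/y^2 − 10 + 2y = 0 gives y = 8 (since 2·8^3 − 10·8^2 = 384).
min ATC = 384/8 + 32 − 10·8 + 8^2 = $64. That is the break-even price.
Between these two prices the firm operates at a loss; above $64 it earns a profit.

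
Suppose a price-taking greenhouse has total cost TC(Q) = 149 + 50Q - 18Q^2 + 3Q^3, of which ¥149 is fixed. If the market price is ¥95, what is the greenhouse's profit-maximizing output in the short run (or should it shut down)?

From TC, MC = TC'(Q) = 50 - 36Q + 9Q^2 and AVC = VC/Q = 50 - 18Q + 3Q^2.
AVC hits its minimum where MC = AVC, at Q = 3, giving min AVC = 50 - 18·3 + 3·3^2 = ¥23.
P = ¥95 exceeds min AVC = ¥23, so the firm stays open.
P = MC gives -45 - 36Q + 9Q^2 = 0, with roots -1 and 5. Take the larger (rising MC): Q* = 5.
Check: AVC at Q = 5 is ¥35 ≤ P, so revenue covers variable cost.
Profit = P·Q − TC = 95·5 − 324 = ¥151.

Produce at Q = 5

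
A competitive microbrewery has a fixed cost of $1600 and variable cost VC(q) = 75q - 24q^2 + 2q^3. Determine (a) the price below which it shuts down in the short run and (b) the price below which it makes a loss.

Shutdown price = $3; break-even price = $195

Shutdown price = min AVC. AVC = 75 - 24q + 2q^2, with vertex at q = 6 and minimum $3.
ATC = 1600/q + 75 - 24q + 2q^2. Setting dATC/dq = −1600/q^2 − 24 + 4q = 0 gives q = 10 (since 4·10^3 − 24·10^2 = 1600).
min ATC = 1600/10 + 75 − 24·10 + 2·10^2 = $195. That is the break-even price.
For $3 ≤ P < $195 the firm produces at a loss; below $3 it shuts down.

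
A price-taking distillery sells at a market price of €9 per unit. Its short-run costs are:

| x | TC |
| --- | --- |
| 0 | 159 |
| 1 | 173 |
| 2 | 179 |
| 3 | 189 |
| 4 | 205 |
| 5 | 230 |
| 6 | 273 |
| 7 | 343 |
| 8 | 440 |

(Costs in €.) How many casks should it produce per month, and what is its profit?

x = 0 (shut down); profit = -€159

Profit at each row (π = 9x − TC): x=0: -159; x=1: -164; x=2: -161; x=3: -162; x=4: -169; x=5: -185; x=6: -219; x=7: -280; x=8: -368.
Profit is highest at x = 0. Equivalently, the lowest AVC in the table is 20/2 ≈ €10 at x = 2, and P = €9 falls below it — price never covers variable cost, so the firm shuts down and loses only its fixed cost.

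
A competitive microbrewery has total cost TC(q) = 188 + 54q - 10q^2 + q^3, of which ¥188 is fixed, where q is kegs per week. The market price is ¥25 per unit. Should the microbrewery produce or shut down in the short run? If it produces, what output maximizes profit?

Shut down

Strip out fixed cost: VC = 54q - 10q^2 + q^3. Then AVC = 54 - 10q + q^2 and MC = 54 - 20q + 3q^2.
The AVC parabola has its vertex at q = 10/2 = 5, where AVC = 54 - 10·5 + 5^2 = ¥29.
P = ¥25 lies below min AVC = ¥29; no output level covers variable cost.
The firm minimizes its loss by shutting down and losing only its fixed cost of ¥188.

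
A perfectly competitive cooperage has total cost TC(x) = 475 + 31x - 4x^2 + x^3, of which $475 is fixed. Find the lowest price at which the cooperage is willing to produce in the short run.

$27 per unit

The firm shuts down when price falls below the minimum of average variable cost. AVC = VC/x = 31 - 4x + x^2.
dAVC/dx = -4 + 2x = 0 gives x = 2. min AVC = 31 - 4·2 + 2^2 = 27.
The firm shuts down for any P below $27.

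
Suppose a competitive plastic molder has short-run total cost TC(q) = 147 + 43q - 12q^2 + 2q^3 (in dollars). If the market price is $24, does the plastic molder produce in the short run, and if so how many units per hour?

Shut down

Variable cost is VC = 43q - 12q^2 + 2q^3, so AVC = VC/q = 43 - 12q + 2q^2 and MC = dTC/dq = 43 - 24q + 6q^2.
AVC hits its minimum where MC = AVC, at q = 3, giving min AVC = 43 - 12·3 + 2·3^2 = $25.
P = $24 lies below min AVC = $25; no output level covers variable cost.
The firm minimizes its loss by shutting down and losing only its fixed cost of $147.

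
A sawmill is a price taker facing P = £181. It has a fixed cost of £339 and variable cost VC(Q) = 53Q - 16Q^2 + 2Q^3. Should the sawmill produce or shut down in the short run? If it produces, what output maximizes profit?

Produce at Q = 8

Strip out fixed cost: VC = 53Q - 16Q^2 + 2Q^3. Then AVC = 53 - 16Q + 2Q^2 and MC = 53 - 32Q + 6Q^2.
AVC is minimized where dAVC/dQ = -16 + 4Q = 0, at Q = 4; min AVC = 53 - 16·4 + 2·4^2 = £21.
P = £181 exceeds min AVC = £21, so the firm stays open.
Solving P = MC: -128 - 32Q + 6Q^2 = 0 ⇒ Q = -8/3 or 8. On the upward-sloping branch, Q* = 8.
Check: AVC at Q = 8 is £53 ≤ P, so revenue covers variable cost.
Profit = P·Q − TC = 181·8 − 763 = £685.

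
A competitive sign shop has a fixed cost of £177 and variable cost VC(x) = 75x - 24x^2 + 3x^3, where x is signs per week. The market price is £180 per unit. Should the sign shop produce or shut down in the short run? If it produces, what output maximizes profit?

Strip out fixed cost: VC = 75x - 24x^2 + 3x^3. Then AVC = 75 - 24x + 3x^2 and MC = 75 - 48x + 9x^2.
The AVC parabola has its vertex at x = 24/6 = 4, where AVC = 75 - 24·4 + 3·4^2 = £27.
P = £180 exceeds min AVC = £27, so the firm stays open.
P = MC gives -105 - 48x + 9x^2 = 0, with roots -5/3 and 7. Take the larger (rising MC): x* = 7.
Check: AVC at x = 7 is £54 ≤ P, so revenue covers variable cost.
Profit = P·x − TC = 180·7 − 555 = £705.

Produce at x = 7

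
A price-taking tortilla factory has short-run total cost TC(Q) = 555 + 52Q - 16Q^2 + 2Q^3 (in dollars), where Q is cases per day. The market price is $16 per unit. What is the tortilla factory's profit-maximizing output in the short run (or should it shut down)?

From TC, MC = TC'(Q) = 52 - 32Q + 6Q^2 and AVC = VC/Q = 52 - 16Q + 2Q^2.
AVC is minimized where dAVC/dQ = -16 + 4Q = 0, at Q = 4; min AVC = 52 - 16·4 + 2·4^2 = $20.
Since P = $16 < min AVC = $20, price fails to cover variable cost at any output.
Shutting down limits the loss to fixed cost, $555.

Shut down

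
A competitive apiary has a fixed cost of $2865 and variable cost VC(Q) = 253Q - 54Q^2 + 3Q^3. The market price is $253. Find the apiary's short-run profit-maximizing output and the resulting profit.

AVC = 253 - 54Q + 3Q^2 has its minimum $10 at Q = 9; price $253 clears that bar, so the firm operates.
With MC = 253 - 108Q + 9Q^2, P = MC on the upward-sloping part at Q* = 12.
TR = 253·12 = 3036. TC = 2865 + 444 = 3309. Profit = 3036 − 3309 = -$273.
That loss of $273 beats the $2865 the firm would lose by shutting down; producing recovers $2592 of fixed cost.

Profit = -$273 at Q = 12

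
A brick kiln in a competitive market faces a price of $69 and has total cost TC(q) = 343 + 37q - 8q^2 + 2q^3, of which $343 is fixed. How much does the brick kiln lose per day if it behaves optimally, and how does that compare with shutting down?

Profit = -$215 at q = 4

AVC = 37 - 8q + 2q^2; min AVC = $29 at q = 2. Since P = $69 ≥ min AVC, the firm produces.
MC = 37 - 16q + 6q^2. Setting P = MC and taking the root on the rising branch gives q* = 4.
TR = 69·4 = 276. TC = 343 + 148 = 491. Profit = 276 − 491 = -$215.
That loss of $215 beats the $343 the firm would lose by shutting down; producing recovers $128 of fixed cost.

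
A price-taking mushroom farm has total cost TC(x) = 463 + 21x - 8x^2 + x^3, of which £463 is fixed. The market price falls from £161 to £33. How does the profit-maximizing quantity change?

AVC = 21 - 8x + x^2, minimized at x = 4 where min AVC = £5. MC = 21 - 16x + 3x^2.
With P = £161 above the shutdown price, P = MC gives x = 10.
At P = £33 ≥ min AVC, set P = MC: x = 6. The firm stays open but cuts output.

Output falls from 10 to 6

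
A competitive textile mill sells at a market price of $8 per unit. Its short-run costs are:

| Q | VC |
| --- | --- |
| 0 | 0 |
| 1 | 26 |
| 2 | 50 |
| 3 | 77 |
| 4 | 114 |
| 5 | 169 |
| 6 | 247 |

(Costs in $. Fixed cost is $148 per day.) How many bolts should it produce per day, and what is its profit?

Compute π = P·Q − TC at each output: Q=0: -148; Q=1: -166; Q=2: -182; Q=3: -201; Q=4: -230; Q=5: -277; Q=6: -347.
Profit is highest at Q = 0. Equivalently, the lowest AVC in the table is 50/2 ≈ $25 at Q = 2, and P = $8 falls below it — price never covers variable cost, so the firm shuts down and loses only its fixed cost.

Q = 0 (shut down); profit = -$148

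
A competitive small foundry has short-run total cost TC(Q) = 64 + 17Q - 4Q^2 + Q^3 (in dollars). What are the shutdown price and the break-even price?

Shutdown price = $13; break-even price = $33

AVC = 17 - 4Q + Q^2; minimized at Q = 2, giving min AVC = $13. That is the shutdown price.
ATC = 64/Q + 17 - 4Q + Q^2. Setting dATC/dQ = −64/Q^2 − 4 + 2Q = 0 gives Q = 4 (since 2·4^3 − 4·4^2 = 64).
min ATC = 64/4 + 17 − 4·4 + 4^2 = $33. That is the break-even price.
Between these two prices the firm operates at a loss; above $33 it earns a profit.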